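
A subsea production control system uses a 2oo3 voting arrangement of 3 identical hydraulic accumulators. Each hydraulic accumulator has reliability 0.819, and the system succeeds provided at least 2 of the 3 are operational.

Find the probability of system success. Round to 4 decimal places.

R = Σ_{i=2}^{3} C(3,i) p^i (1−p)^{3−i} with p = 0.819
C(3,2)·0.819^2·0.181^1 = 0.364223
C(3,3)·0.819^3·0.181^0 = 0.549353
Sum = 0.9136

0.9136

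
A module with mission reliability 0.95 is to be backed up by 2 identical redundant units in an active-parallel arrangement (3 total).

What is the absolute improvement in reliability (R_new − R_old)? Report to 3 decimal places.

R_before = 0.95
R_after = 1 − (1 − 0.95)^3 = 1.000
ΔR = 1.000 − 0.95 = 0.050

0.050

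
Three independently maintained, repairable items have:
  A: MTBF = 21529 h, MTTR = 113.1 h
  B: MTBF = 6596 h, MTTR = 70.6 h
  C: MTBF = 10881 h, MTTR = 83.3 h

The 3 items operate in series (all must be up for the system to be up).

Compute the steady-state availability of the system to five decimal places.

A(A) = MTBF/(MTBF+MTTR) = 21529/(21529+113.1) = 0.994774
A(B) = MTBF/(MTBF+MTTR) = 6596/(6596+70.6) = 0.989410
A(C) = MTBF/(MTBF+MTTR) = 10881/(10881+83.3) = 0.992403
Series availability: 0.994774 × 0.989410 × 0.992403 = 0.97676

0.97676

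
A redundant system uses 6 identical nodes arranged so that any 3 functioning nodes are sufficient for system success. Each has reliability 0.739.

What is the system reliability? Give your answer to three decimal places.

0.956

R = Σ_{i=3}^{6} C(6,i) p^i (1−p)^{6−i} with p = 0.739
C(6,3)·0.739^3·0.261^3 = 0.14351
C(6,4)·0.739^4·0.261^2 = 0.30475
C(6,5)·0.739^5·0.261^1 = 0.34515
C(6,6)·0.739^6·0.261^0 = 0.16288
Sum = 0.956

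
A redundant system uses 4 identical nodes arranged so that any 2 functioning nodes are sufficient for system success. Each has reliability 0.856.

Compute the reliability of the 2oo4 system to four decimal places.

R = Σ_{i=2}^{4} C(4,i) p^i (1−p)^{4−i} with p = 0.856
C(4,2)·0.856^2·0.144^2 = 0.091164
C(4,3)·0.856^3·0.144^1 = 0.361280
C(4,4)·0.856^4·0.144^0 = 0.536902
Sum = 0.9893

0.9893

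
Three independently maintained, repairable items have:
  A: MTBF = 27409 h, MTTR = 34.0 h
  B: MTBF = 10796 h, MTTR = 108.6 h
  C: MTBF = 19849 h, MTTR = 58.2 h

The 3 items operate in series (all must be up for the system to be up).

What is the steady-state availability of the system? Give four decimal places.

0.9859

A(A) = MTBF/(MTBF+MTTR) = 27409/(27409+34.0) = 0.998761
A(B) = MTBF/(MTBF+MTTR) = 10796/(10796+108.6) = 0.990041
A(C) = MTBF/(MTBF+MTTR) = 19849/(19849+58.2) = 0.997076
Series availability: 0.998761 × 0.990041 × 0.997076 = 0.9859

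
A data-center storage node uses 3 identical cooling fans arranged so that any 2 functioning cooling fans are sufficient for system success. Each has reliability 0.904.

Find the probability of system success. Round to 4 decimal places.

0.9741

R = Σ_{i=2}^{3} C(3,i) p^i (1−p)^{3−i} with p = 0.904
C(3,2)·0.904^2·0.096^1 = 0.235358
C(3,3)·0.904^3·0.096^0 = 0.738763
Sum = 0.9741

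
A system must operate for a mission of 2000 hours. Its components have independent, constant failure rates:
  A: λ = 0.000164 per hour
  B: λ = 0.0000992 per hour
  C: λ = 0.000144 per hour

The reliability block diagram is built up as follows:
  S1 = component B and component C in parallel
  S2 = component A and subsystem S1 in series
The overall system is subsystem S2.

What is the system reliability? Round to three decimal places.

R(A) = exp(−0.000164 × 2000) = 0.72036
R(B) = exp(−0.0000992 × 2000) = 0.82004
R(C) = exp(−0.000144 × 2000) = 0.74976
Parallel (B and C): 1 − (1 − 0.82004)(1 − 0.74976) = 0.95497
Series (A and [0.95497]): 0.72036 × 0.95497 = 0.688

0.688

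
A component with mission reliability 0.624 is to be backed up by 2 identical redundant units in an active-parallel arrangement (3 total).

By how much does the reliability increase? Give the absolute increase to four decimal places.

R_before = 0.624
R_after = 1 − (1 − 0.624)^3 = 0.9468
ΔR = 0.9468 − 0.624 = 0.3228

0.3228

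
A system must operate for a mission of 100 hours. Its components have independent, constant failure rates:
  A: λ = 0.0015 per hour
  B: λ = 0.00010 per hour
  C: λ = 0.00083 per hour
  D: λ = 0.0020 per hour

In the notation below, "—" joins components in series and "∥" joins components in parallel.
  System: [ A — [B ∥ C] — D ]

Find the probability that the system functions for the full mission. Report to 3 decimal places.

0.704

R(A) = exp(−0.0015 × 100) = 0.86071
R(B) = exp(−0.00010 × 100) = 0.99005
R(C) = exp(−0.00083 × 100) = 0.92035
R(D) = exp(−0.0020 × 100) = 0.81873
Parallel (B and C): 1 − (1 − 0.99005)(1 − 0.92035) = 0.99921
Series (A, [0.99921], and D): 0.86071 × 0.99921 × 0.81873 = 0.704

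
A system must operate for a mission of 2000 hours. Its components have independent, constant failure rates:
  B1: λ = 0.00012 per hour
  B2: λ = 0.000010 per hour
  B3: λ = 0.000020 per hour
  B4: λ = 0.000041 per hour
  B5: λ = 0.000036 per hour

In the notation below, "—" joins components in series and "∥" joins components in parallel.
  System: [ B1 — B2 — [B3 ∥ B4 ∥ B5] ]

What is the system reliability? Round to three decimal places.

R(B1) = exp(−0.00012 × 2000) = 0.78663
R(B2) = exp(−0.000010 × 2000) = 0.98020
R(B3) = exp(−0.000020 × 2000) = 0.96079
R(B4) = exp(−0.000041 × 2000) = 0.92127
R(B5) = exp(−0.000036 × 2000) = 0.93053
Parallel (B3, B4, and B5): 1 − (1 − 0.96079)(1 − 0.92127)(1 − 0.93053) = 0.99979
Series (B1, B2, and [0.99979]): 0.78663 × 0.98020 × 0.99979 = 0.771

0.771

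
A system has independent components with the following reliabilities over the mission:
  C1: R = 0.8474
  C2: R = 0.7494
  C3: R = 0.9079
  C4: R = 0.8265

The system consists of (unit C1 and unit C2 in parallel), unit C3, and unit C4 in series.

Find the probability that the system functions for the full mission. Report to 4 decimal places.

Parallel (C1 and C2): 1 − (1 − 0.847400)(1 − 0.749400) = 0.961758
Series ([0.961758], C3, and C4): 0.961758 × 0.907900 × 0.826500 = 0.7217

0.7217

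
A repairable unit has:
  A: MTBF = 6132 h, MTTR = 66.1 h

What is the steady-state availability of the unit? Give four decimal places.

0.9893

A(A) = MTBF/(MTBF+MTTR) = 6132/(6132+66.1) = 0.9893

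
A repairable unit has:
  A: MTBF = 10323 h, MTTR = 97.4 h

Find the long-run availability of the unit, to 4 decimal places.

A(A) = MTBF/(MTBF+MTTR) = 10323/(10323+97.4) = 0.9907

0.9907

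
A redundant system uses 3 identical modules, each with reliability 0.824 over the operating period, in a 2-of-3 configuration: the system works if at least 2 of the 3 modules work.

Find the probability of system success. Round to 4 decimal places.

0.9180

R = Σ_{i=2}^{3} C(3,i) p^i (1−p)^{3−i} with p = 0.824
C(3,2)·0.824^2·0.176^1 = 0.358499
C(3,3)·0.824^3·0.176^0 = 0.559476
Sum = 0.9180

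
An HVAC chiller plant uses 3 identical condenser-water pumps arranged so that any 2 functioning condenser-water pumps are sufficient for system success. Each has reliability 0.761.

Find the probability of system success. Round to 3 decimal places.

0.856

R = Σ_{i=2}^{3} C(3,i) p^i (1−p)^{3−i} with p = 0.761
C(3,2)·0.761^2·0.239^1 = 0.41523
C(3,3)·0.761^3·0.239^0 = 0.44071
Sum = 0.856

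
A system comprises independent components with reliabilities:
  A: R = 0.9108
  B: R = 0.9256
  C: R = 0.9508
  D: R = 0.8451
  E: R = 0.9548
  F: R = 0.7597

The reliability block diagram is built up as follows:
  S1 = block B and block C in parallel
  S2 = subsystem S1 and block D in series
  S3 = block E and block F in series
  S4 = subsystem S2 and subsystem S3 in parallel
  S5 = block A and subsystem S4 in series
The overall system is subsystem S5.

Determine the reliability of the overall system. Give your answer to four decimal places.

0.8713

Parallel (B and C): 1 − (1 − 0.925600)(1 − 0.950800) = 0.996340
Series ([0.996340] and D): 0.996340 × 0.845100 = 0.842007
Series (E and F): 0.954800 × 0.759700 = 0.725362
Parallel ([0.842007] and [0.725362]): 1 − (1 − 0.842007)(1 − 0.725362) = 0.956609
Series (A and [0.956609]): 0.910800 × 0.956609 = 0.8713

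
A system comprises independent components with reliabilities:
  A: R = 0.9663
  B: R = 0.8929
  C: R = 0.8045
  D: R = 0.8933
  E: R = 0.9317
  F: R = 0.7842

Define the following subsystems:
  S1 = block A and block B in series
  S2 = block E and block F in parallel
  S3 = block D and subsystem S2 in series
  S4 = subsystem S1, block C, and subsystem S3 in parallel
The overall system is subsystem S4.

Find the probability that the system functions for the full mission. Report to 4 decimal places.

Series (A and B): 0.966300 × 0.892900 = 0.862809
Parallel (E and F): 1 − (1 − 0.931700)(1 − 0.784200) = 0.985261
Series (D and [0.985261]): 0.893300 × 0.985261 = 0.880134
Parallel ([0.862809], C, and [0.880134]): 1 − (1 − 0.862809)(1 − 0.804500)(1 − 0.880134) = 0.9968

0.9968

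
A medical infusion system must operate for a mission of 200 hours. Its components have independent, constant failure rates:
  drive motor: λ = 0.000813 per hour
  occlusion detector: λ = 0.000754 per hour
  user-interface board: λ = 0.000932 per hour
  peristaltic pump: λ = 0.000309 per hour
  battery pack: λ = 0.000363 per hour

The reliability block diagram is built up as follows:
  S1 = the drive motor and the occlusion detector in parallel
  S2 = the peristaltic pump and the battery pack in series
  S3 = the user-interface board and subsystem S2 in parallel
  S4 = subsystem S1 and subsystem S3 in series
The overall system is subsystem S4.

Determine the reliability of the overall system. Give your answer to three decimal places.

R(drive motor) = exp(−0.000813 × 200) = 0.84993
R(occlusion detector) = exp(−0.000754 × 200) = 0.86002
R(user-interface board) = exp(−0.000932 × 200) = 0.82994
R(peristaltic pump) = exp(−0.000309 × 200) = 0.94007
R(battery pack) = exp(−0.000363 × 200) = 0.92997
Parallel (drive motor and occlusion detector): 1 − (1 − 0.84993)(1 − 0.86002) = 0.97899
Series (peristaltic pump and battery pack): 0.94007 × 0.92997 = 0.87424
Parallel (user-interface board and [0.87424]): 1 − (1 − 0.82994)(1 − 0.87424) = 0.97861
Series ([0.97899] and [0.97861]): 0.97899 × 0.97861 = 0.958

0.958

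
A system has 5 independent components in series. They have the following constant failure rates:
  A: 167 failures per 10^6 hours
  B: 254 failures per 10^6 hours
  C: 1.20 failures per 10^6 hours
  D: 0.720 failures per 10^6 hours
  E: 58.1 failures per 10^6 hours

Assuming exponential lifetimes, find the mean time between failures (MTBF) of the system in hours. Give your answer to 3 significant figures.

Series of exponential components: λ_sys = Σ λ_i
λ_sys = 0.000167 + 0.000254 + 0.00000120 + 0.000000720 + 0.0000581 = 4.8102e-04 /h
MTBF = 1 / λ_sys = 2080 h

2080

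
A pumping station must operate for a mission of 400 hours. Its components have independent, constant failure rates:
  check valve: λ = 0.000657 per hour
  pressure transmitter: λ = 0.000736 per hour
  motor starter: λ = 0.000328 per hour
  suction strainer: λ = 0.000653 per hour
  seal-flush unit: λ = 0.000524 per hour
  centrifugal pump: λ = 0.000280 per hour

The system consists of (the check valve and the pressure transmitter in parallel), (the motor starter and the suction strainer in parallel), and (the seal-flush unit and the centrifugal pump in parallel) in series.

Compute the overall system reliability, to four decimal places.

R(check valve) = exp(−0.000657 × 400) = 0.768896
R(pressure transmitter) = exp(−0.000736 × 400) = 0.744978
R(motor starter) = exp(−0.000328 × 400) = 0.877042
R(suction strainer) = exp(−0.000653 × 400) = 0.770127
R(seal-flush unit) = exp(−0.000524 × 400) = 0.810909
R(centrifugal pump) = exp(−0.000280 × 400) = 0.894044
Parallel (check valve and pressure transmitter): 1 − (1 − 0.768896)(1 − 0.744978) = 0.941063
Parallel (motor starter and suction strainer): 1 − (1 − 0.877042)(1 − 0.770127) = 0.971735
Parallel (seal-flush unit and centrifugal pump): 1 − (1 − 0.810909)(1 − 0.894044) = 0.979965
Series ([0.941063], [0.971735], and [0.979965]): 0.941063 × 0.971735 × 0.979965 = 0.8961

0.8961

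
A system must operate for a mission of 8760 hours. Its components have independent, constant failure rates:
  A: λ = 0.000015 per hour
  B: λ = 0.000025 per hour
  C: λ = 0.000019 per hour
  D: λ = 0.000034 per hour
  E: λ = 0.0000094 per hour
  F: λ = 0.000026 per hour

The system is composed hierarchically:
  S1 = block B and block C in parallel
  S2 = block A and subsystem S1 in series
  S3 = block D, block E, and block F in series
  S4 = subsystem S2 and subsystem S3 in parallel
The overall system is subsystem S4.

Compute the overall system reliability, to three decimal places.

R(A) = exp(−0.000015 × 8760) = 0.87687
R(B) = exp(−0.000025 × 8760) = 0.80332
R(C) = exp(−0.000019 × 8760) = 0.84667
R(D) = exp(−0.000034 × 8760) = 0.74242
R(E) = exp(−0.0000094 × 8760) = 0.92096
R(F) = exp(−0.000026 × 8760) = 0.79632
Parallel (B and C): 1 − (1 − 0.80332)(1 − 0.84667) = 0.96984
Series (A and [0.96984]): 0.87687 × 0.96984 = 0.85042
Series (D, E, and F): 0.74242 × 0.92096 × 0.79632 = 0.54448
Parallel ([0.85042] and [0.54448]): 1 − (1 − 0.85042)(1 − 0.54448) = 0.932

0.932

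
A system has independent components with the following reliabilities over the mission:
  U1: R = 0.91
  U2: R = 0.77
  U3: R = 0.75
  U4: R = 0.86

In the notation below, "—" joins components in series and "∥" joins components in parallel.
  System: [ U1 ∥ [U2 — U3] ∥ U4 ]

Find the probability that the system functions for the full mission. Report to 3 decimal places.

Series (U2 and U3): 0.77000 × 0.75000 = 0.57750
Parallel (U1, [0.57750], and U4): 1 − (1 − 0.91000)(1 − 0.57750)(1 − 0.86000) = 0.995

0.995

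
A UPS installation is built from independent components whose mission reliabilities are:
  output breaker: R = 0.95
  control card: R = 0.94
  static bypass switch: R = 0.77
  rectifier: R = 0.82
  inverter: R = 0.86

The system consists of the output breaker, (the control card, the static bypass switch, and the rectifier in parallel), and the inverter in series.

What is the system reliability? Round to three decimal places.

0.815

Parallel (control card, static bypass switch, and rectifier): 1 − (1 − 0.94000)(1 − 0.77000)(1 − 0.82000) = 0.99752
Series (output breaker, [0.99752], and inverter): 0.95000 × 0.99752 × 0.86000 = 0.815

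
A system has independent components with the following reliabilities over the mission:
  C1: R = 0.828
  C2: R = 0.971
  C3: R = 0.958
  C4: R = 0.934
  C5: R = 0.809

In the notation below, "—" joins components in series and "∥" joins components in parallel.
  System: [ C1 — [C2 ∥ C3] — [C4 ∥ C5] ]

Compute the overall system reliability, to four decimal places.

0.8166

Parallel (C2 and C3): 1 − (1 − 0.971000)(1 − 0.958000) = 0.998782
Parallel (C4 and C5): 1 − (1 − 0.934000)(1 − 0.809000) = 0.987394
Series (C1, [0.998782], and [0.987394]): 0.828000 × 0.998782 × 0.987394 = 0.8166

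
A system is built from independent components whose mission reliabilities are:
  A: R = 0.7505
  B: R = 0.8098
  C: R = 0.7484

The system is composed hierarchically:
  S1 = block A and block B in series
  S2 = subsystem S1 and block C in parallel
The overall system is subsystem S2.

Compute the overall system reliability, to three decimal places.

0.901

Series (A and B): 0.75050 × 0.80980 = 0.60775
Parallel ([0.60775] and C): 1 − (1 − 0.60775)(1 − 0.74840) = 0.901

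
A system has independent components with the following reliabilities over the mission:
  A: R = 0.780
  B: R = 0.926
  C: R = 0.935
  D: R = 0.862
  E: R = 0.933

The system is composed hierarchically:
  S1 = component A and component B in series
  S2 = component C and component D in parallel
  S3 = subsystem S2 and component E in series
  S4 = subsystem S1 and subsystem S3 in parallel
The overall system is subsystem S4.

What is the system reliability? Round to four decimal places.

Series (A and B): 0.780000 × 0.926000 = 0.722280
Parallel (C and D): 1 − (1 − 0.935000)(1 − 0.862000) = 0.991030
Series ([0.991030] and E): 0.991030 × 0.933000 = 0.924631
Parallel ([0.722280] and [0.924631]): 1 − (1 − 0.722280)(1 − 0.924631) = 0.9791

0.9791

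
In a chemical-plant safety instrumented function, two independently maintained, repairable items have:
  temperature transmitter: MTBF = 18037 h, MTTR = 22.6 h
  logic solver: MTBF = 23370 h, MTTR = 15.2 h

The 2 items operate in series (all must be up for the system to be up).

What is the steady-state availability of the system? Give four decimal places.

A(temperature transmitter) = MTBF/(MTBF+MTTR) = 18037/(18037+22.6) = 0.998749
A(logic solver) = MTBF/(MTBF+MTTR) = 23370/(23370+15.2) = 0.999350
Series availability: 0.998749 × 0.999350 = 0.9981

0.9981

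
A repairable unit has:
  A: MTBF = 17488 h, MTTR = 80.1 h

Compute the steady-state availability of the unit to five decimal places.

A(A) = MTBF/(MTBF+MTTR) = 17488/(17488+80.1) = 0.99544

0.99544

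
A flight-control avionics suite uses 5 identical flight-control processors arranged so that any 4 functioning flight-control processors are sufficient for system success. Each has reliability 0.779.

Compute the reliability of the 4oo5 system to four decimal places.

0.6938

R = Σ_{i=4}^{5} C(5,i) p^i (1−p)^{5−i} with p = 0.779
C(5,4)·0.779^4·0.221^1 = 0.406923
C(5,5)·0.779^5·0.221^0 = 0.286871
Sum = 0.6938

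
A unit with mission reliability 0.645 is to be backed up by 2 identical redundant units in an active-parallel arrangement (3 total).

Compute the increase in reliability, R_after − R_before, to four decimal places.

R_before = 0.645
R_after = 1 − (1 − 0.645)^3 = 0.9553
ΔR = 0.9553 − 0.645 = 0.3103

0.3103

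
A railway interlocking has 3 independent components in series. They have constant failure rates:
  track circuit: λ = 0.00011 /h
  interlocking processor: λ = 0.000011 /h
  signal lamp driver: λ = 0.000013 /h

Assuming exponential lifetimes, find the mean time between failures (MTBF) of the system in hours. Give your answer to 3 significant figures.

Series of exponential components: λ_sys = Σ λ_i
λ_sys = 0.00011 + 0.000011 + 0.000013 = 1.3400e-04 /h
MTBF = 1 / λ_sys = 7460 h

7460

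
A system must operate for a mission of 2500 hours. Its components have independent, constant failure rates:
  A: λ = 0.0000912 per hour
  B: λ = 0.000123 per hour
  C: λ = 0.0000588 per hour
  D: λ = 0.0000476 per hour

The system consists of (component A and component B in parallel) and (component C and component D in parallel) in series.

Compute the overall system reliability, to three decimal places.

R(A) = exp(−0.0000912 × 2500) = 0.79612
R(B) = exp(−0.000123 × 2500) = 0.73528
R(C) = exp(−0.0000588 × 2500) = 0.86329
R(D) = exp(−0.0000476 × 2500) = 0.88781
Parallel (A and B): 1 − (1 − 0.79612)(1 − 0.73528) = 0.94603
Parallel (C and D): 1 − (1 − 0.86329)(1 − 0.88781) = 0.98466
Series ([0.94603] and [0.98466]): 0.94603 × 0.98466 = 0.932

0.932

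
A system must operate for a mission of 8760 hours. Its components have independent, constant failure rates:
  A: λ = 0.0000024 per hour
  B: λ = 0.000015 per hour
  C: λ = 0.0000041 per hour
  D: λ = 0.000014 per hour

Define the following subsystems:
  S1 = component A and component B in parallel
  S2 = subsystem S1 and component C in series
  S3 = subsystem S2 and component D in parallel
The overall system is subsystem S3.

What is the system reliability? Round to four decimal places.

0.9956

R(A) = exp(−0.0000024 × 8760) = 0.979195
R(B) = exp(−0.000015 × 8760) = 0.876867
R(C) = exp(−0.0000041 × 8760) = 0.964721
R(D) = exp(−0.000014 × 8760) = 0.884582
Parallel (A and B): 1 − (1 − 0.979195)(1 − 0.876867) = 0.997438
Series ([0.997438] and C): 0.997438 × 0.964721 = 0.962249
Parallel ([0.962249] and D): 1 − (1 − 0.962249)(1 − 0.884582) = 0.9956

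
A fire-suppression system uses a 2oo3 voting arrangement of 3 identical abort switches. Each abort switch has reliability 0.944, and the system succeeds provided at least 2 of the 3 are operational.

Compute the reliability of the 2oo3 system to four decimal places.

0.9909

R = Σ_{i=2}^{3} C(3,i) p^i (1−p)^{3−i} with p = 0.944
C(3,2)·0.944^2·0.056^1 = 0.149711
C(3,3)·0.944^3·0.056^0 = 0.841232
Sum = 0.9909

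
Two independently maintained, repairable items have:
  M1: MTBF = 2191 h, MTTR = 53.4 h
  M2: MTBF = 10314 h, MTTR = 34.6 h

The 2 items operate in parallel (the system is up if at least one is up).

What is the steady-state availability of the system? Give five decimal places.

0.99992

A(M1) = MTBF/(MTBF+MTTR) = 2191/(2191+53.4) = 0.976207
A(M2) = MTBF/(MTBF+MTTR) = 10314/(10314+34.6) = 0.996657
Parallel availability: 1 − (1 − 0.976207)(1 − 0.996657) = 0.99992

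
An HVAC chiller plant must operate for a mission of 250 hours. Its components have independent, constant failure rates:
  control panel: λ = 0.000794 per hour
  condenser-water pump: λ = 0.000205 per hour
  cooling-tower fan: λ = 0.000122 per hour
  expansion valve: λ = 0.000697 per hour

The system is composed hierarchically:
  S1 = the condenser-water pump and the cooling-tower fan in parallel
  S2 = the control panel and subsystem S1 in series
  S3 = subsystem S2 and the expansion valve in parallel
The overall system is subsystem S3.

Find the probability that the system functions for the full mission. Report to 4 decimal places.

R(control panel) = exp(−0.000794 × 250) = 0.819960
R(condenser-water pump) = exp(−0.000205 × 250) = 0.950041
R(cooling-tower fan) = exp(−0.000122 × 250) = 0.969960
R(expansion valve) = exp(−0.000697 × 250) = 0.840087
Parallel (condenser-water pump and cooling-tower fan): 1 − (1 − 0.950041)(1 − 0.969960) = 0.998499
Series (control panel and [0.998499]): 0.819960 × 0.998499 = 0.818729
Parallel ([0.818729] and expansion valve): 1 − (1 − 0.818729)(1 − 0.840087) = 0.9710

0.9710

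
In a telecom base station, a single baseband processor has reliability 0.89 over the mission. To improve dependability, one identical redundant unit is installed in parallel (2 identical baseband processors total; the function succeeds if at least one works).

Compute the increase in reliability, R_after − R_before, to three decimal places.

R_before = 0.89
R_after = 1 − (1 − 0.89)^2 = 0.988
ΔR = 0.988 − 0.89 = 0.098

0.098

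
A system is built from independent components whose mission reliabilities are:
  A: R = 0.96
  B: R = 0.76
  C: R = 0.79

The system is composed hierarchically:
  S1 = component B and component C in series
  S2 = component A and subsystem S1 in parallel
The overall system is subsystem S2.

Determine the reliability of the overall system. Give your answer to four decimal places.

0.9840

Series (B and C): 0.760000 × 0.790000 = 0.600400
Parallel (A and [0.600400]): 1 − (1 − 0.960000)(1 − 0.600400) = 0.9840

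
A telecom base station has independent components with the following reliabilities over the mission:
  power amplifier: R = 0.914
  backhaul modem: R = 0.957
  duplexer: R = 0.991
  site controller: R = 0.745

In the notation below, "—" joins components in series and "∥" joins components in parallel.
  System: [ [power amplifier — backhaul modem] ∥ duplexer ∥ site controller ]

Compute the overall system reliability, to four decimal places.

Series (power amplifier and backhaul modem): 0.914000 × 0.957000 = 0.874698
Parallel ([0.874698], duplexer, and site controller): 1 − (1 − 0.874698)(1 − 0.991000)(1 − 0.745000) = 0.9997

0.9997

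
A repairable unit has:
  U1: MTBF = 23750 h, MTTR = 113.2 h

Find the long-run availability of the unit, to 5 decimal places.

0.99526

A(U1) = MTBF/(MTBF+MTTR) = 23750/(23750+113.2) = 0.99526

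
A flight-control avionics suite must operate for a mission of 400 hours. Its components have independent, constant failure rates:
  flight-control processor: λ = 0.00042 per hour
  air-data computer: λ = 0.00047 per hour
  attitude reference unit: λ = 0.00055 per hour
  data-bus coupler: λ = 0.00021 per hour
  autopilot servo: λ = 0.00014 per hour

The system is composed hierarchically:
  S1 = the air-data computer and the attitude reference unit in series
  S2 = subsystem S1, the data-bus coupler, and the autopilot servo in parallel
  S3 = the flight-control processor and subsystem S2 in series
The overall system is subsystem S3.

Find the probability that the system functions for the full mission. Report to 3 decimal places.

R(flight-control processor) = exp(−0.00042 × 400) = 0.84535
R(air-data computer) = exp(−0.00047 × 400) = 0.82861
R(attitude reference unit) = exp(−0.00055 × 400) = 0.80252
R(data-bus coupler) = exp(−0.00021 × 400) = 0.91943
R(autopilot servo) = exp(−0.00014 × 400) = 0.94554
Series (air-data computer and attitude reference unit): 0.82861 × 0.80252 = 0.66498
Parallel ([0.66498], data-bus coupler, and autopilot servo): 1 − (1 − 0.66498)(1 − 0.91943)(1 − 0.94554) = 0.99853
Series (flight-control processor and [0.99853]): 0.84535 × 0.99853 = 0.844

0.844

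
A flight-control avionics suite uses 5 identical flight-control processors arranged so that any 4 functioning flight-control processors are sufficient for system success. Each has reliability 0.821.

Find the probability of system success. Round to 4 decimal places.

R = Σ_{i=4}^{5} C(5,i) p^i (1−p)^{5−i} with p = 0.821
C(5,4)·0.821^4·0.179^1 = 0.406626
C(5,5)·0.821^5·0.179^0 = 0.373006
Sum = 0.7796

0.7796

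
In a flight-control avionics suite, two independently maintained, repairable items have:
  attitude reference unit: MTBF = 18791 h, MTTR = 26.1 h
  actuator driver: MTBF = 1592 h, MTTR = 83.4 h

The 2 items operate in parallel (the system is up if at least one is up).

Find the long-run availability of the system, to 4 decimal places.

0.9999

A(attitude reference unit) = MTBF/(MTBF+MTTR) = 18791/(18791+26.1) = 0.998613
A(actuator driver) = MTBF/(MTBF+MTTR) = 1592/(1592+83.4) = 0.950221
Parallel availability: 1 − (1 − 0.998613)(1 − 0.950221) = 0.9999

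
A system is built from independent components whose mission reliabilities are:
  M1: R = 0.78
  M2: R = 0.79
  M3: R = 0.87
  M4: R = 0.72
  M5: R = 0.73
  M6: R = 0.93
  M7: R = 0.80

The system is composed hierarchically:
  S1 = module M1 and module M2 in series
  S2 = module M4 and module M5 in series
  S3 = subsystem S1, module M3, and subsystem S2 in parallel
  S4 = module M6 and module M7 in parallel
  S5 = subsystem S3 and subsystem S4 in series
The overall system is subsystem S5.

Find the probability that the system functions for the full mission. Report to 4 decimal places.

Series (M1 and M2): 0.780000 × 0.790000 = 0.616200
Series (M4 and M5): 0.720000 × 0.730000 = 0.525600
Parallel ([0.616200], M3, and [0.525600]): 1 − (1 − 0.616200)(1 − 0.870000)(1 − 0.525600) = 0.976330
Parallel (M6 and M7): 1 − (1 − 0.930000)(1 − 0.800000) = 0.986000
Series ([0.976330] and [0.986000]): 0.976330 × 0.986000 = 0.9627

0.9627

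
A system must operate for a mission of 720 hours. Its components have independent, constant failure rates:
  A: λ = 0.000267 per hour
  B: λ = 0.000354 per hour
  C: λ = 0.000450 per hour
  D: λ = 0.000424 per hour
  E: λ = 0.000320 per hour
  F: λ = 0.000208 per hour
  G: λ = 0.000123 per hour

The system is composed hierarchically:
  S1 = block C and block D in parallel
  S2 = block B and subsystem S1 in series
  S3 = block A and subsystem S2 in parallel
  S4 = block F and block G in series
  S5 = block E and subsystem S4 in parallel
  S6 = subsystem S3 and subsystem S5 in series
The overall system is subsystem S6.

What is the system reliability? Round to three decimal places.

R(A) = exp(−0.000267 × 720) = 0.82511
R(B) = exp(−0.000354 × 720) = 0.77501
R(C) = exp(−0.000450 × 720) = 0.72325
R(D) = exp(−0.000424 × 720) = 0.73692
R(E) = exp(−0.000320 × 720) = 0.79422
R(F) = exp(−0.000208 × 720) = 0.86091
R(G) = exp(−0.000123 × 720) = 0.91525
Parallel (C and D): 1 − (1 − 0.72325)(1 − 0.73692) = 0.92719
Series (B and [0.92719]): 0.77501 × 0.92719 = 0.71858
Parallel (A and [0.71858]): 1 − (1 − 0.82511)(1 − 0.71858) = 0.95078
Series (F and G): 0.86091 × 0.91525 = 0.78795
Parallel (E and [0.78795]): 1 − (1 − 0.79422)(1 − 0.78795) = 0.95636
Series ([0.95078] and [0.95636]): 0.95078 × 0.95636 = 0.909

0.909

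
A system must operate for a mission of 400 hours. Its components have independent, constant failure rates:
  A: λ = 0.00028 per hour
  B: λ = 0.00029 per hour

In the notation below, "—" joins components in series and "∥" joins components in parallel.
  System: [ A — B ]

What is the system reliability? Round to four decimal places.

0.7961

R(A) = exp(−0.00028 × 400) = 0.894044
R(B) = exp(−0.00029 × 400) = 0.890475
Series (A and B): 0.894044 × 0.890475 = 0.7961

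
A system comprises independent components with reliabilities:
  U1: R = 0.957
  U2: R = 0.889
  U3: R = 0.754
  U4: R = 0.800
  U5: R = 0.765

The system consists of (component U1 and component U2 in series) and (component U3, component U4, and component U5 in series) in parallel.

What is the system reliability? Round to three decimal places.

Series (U1 and U2): 0.95700 × 0.88900 = 0.85077
Series (U3, U4, and U5): 0.75400 × 0.80000 × 0.76500 = 0.46145
Parallel ([0.85077] and [0.46145]): 1 − (1 − 0.85077)(1 − 0.46145) = 0.920

0.920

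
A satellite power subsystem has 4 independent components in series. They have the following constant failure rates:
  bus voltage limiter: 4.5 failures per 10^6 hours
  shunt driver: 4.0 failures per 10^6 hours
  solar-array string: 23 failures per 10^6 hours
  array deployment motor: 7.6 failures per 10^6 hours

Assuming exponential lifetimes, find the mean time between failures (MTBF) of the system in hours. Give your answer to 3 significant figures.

Series of exponential components: λ_sys = Σ λ_i
λ_sys = 0.0000045 + 0.0000040 + 0.000023 + 0.0000076 = 3.9100e-05 /h
MTBF = 1 / λ_sys = 25600 h

25600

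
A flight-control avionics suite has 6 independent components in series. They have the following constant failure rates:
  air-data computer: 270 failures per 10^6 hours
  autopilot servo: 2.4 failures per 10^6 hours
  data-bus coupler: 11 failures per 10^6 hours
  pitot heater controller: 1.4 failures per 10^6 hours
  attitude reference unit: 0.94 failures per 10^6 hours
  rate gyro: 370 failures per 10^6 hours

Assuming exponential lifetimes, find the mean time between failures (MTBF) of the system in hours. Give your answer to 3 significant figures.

1520

Series of exponential components: λ_sys = Σ λ_i
λ_sys = 0.00027 + 0.0000024 + 0.000011 + 0.0000014 + 0.00000094 + 0.00037 = 6.5574e-04 /h
MTBF = 1 / λ_sys = 1520 h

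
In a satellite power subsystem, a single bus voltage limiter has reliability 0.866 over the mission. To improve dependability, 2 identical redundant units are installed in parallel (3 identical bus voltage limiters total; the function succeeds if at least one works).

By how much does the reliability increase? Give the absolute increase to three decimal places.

0.132

R_before = 0.866
R_after = 1 − (1 − 0.866)^3 = 0.998
ΔR = 0.998 − 0.866 = 0.132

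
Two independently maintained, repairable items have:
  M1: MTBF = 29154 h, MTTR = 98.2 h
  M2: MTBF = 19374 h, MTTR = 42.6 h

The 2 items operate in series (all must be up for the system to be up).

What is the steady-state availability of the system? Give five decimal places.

0.99446

A(M1) = MTBF/(MTBF+MTTR) = 29154/(29154+98.2) = 0.996643
A(M2) = MTBF/(MTBF+MTTR) = 19374/(19374+42.6) = 0.997806
Series availability: 0.996643 × 0.997806 = 0.99446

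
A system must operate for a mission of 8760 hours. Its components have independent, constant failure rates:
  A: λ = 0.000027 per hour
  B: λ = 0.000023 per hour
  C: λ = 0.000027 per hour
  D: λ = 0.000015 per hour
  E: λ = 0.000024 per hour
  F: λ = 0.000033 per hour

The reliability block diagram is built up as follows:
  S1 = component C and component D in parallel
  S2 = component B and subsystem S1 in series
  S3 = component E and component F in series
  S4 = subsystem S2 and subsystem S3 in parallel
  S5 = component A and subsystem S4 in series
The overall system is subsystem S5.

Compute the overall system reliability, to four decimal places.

R(A) = exp(−0.000027 × 8760) = 0.789370
R(B) = exp(−0.000023 × 8760) = 0.817520
R(C) = exp(−0.000027 × 8760) = 0.789370
R(D) = exp(−0.000015 × 8760) = 0.876867
R(E) = exp(−0.000024 × 8760) = 0.810390
R(F) = exp(−0.000033 × 8760) = 0.748952
Parallel (C and D): 1 − (1 − 0.789370)(1 − 0.876867) = 0.974064
Series (B and [0.974064]): 0.817520 × 0.974064 = 0.796317
Series (E and F): 0.810390 × 0.748952 = 0.606943
Parallel ([0.796317] and [0.606943]): 1 − (1 − 0.796317)(1 − 0.606943) = 0.919941
Series (A and [0.919941]): 0.789370 × 0.919941 = 0.7262

0.7262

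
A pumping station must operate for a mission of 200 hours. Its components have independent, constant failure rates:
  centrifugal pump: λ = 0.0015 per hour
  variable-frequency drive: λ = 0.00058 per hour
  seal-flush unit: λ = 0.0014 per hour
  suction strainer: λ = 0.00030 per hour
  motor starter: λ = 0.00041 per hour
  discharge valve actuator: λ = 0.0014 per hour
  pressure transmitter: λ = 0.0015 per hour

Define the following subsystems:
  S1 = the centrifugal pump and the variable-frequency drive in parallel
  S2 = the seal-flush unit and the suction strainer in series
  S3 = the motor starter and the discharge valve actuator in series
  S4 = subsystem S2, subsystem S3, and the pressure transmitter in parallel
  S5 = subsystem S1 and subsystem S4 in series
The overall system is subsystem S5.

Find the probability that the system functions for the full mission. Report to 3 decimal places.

R(centrifugal pump) = exp(−0.0015 × 200) = 0.74082
R(variable-frequency drive) = exp(−0.00058 × 200) = 0.89048
R(seal-flush unit) = exp(−0.0014 × 200) = 0.75578
R(suction strainer) = exp(−0.00030 × 200) = 0.94176
R(motor starter) = exp(−0.00041 × 200) = 0.92127
R(discharge valve actuator) = exp(−0.0014 × 200) = 0.75578
R(pressure transmitter) = exp(−0.0015 × 200) = 0.74082
Parallel (centrifugal pump and variable-frequency drive): 1 − (1 − 0.74082)(1 − 0.89048) = 0.97161
Series (seal-flush unit and suction strainer): 0.75578 × 0.94176 = 0.71176
Series (motor starter and discharge valve actuator): 0.92127 × 0.75578 = 0.69628
Parallel ([0.71176], [0.69628], and pressure transmitter): 1 − (1 − 0.71176)(1 − 0.69628)(1 − 0.74082) = 0.97731
Series ([0.97161] and [0.97731]): 0.97161 × 0.97731 = 0.950

0.950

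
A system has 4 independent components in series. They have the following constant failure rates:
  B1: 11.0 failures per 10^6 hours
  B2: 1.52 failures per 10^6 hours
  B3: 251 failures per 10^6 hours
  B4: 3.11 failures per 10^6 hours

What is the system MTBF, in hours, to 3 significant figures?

3750

Series of exponential components: λ_sys = Σ λ_i
λ_sys = 0.0000110 + 0.00000152 + 0.000251 + 0.00000311 = 2.6663e-04 /h
MTBF = 1 / λ_sys = 3750 h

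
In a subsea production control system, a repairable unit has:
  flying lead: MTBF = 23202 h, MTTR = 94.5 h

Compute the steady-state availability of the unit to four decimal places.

A(flying lead) = MTBF/(MTBF+MTTR) = 23202/(23202+94.5) = 0.9959

0.9959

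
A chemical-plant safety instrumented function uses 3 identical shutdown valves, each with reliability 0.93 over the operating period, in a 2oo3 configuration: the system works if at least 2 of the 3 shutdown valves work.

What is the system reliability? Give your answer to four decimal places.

R = Σ_{i=2}^{3} C(3,i) p^i (1−p)^{3−i} with p = 0.93
C(3,2)·0.93^2·0.07^1 = 0.181629
C(3,3)·0.93^3·0.07^0 = 0.804357
Sum = 0.9860

0.9860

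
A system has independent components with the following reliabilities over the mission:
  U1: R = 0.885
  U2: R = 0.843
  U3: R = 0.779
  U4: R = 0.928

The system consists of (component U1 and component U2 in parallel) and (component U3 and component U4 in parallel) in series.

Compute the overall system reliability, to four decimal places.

0.9663

Parallel (U1 and U2): 1 − (1 − 0.885000)(1 − 0.843000) = 0.981945
Parallel (U3 and U4): 1 − (1 − 0.779000)(1 − 0.928000) = 0.984088
Series ([0.981945] and [0.984088]): 0.981945 × 0.984088 = 0.9663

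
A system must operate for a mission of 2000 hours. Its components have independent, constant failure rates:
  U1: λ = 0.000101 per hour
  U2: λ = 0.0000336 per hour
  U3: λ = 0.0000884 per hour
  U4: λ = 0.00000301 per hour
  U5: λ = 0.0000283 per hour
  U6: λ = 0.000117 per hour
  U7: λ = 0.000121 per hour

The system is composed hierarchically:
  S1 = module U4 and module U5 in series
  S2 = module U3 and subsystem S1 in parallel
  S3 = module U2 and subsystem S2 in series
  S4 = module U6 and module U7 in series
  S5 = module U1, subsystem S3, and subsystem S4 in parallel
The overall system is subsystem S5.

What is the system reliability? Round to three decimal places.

0.995

R(U1) = exp(−0.000101 × 2000) = 0.81709
R(U2) = exp(−0.0000336 × 2000) = 0.93501
R(U3) = exp(−0.0000884 × 2000) = 0.83795
R(U4) = exp(−0.00000301 × 2000) = 0.99400
R(U5) = exp(−0.0000283 × 2000) = 0.94497
R(U6) = exp(−0.000117 × 2000) = 0.79136
R(U7) = exp(−0.000121 × 2000) = 0.78506
Series (U4 and U5): 0.99400 × 0.94497 = 0.93930
Parallel (U3 and [0.93930]): 1 − (1 − 0.83795)(1 − 0.93930) = 0.99016
Series (U2 and [0.99016]): 0.93501 × 0.99016 = 0.92581
Series (U6 and U7): 0.79136 × 0.78506 = 0.62127
Parallel (U1, [0.92581], and [0.62127]): 1 − (1 − 0.81709)(1 − 0.92581)(1 − 0.62127) = 0.995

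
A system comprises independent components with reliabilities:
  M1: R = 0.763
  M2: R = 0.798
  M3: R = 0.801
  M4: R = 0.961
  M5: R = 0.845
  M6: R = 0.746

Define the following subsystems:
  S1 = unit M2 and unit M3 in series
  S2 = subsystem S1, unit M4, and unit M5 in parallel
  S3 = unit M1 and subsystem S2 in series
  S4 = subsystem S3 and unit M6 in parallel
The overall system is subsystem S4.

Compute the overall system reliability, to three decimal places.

Series (M2 and M3): 0.79800 × 0.80100 = 0.63920
Parallel ([0.63920], M4, and M5): 1 − (1 − 0.63920)(1 − 0.96100)(1 − 0.84500) = 0.99782
Series (M1 and [0.99782]): 0.76300 × 0.99782 = 0.76134
Parallel ([0.76134] and M6): 1 − (1 − 0.76134)(1 − 0.74600) = 0.939

0.939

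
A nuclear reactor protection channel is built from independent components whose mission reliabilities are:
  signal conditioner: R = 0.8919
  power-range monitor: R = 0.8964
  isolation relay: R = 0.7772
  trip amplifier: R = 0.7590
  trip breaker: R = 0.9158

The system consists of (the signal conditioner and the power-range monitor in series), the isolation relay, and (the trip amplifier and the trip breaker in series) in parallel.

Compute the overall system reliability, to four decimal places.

0.9864

Series (signal conditioner and power-range monitor): 0.891900 × 0.896400 = 0.799499
Series (trip amplifier and trip breaker): 0.759000 × 0.915800 = 0.695092
Parallel ([0.799499], isolation relay, and [0.695092]): 1 − (1 − 0.799499)(1 − 0.777200)(1 − 0.695092) = 0.9864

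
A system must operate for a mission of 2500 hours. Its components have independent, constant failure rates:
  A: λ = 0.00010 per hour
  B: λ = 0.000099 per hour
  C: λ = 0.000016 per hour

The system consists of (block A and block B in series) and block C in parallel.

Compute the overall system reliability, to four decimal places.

0.9846

R(A) = exp(−0.00010 × 2500) = 0.778801
R(B) = exp(−0.000099 × 2500) = 0.780750
R(C) = exp(−0.000016 × 2500) = 0.960789
Series (A and B): 0.778801 × 0.780750 = 0.608049
Parallel ([0.608049] and C): 1 − (1 − 0.608049)(1 − 0.960789) = 0.9846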